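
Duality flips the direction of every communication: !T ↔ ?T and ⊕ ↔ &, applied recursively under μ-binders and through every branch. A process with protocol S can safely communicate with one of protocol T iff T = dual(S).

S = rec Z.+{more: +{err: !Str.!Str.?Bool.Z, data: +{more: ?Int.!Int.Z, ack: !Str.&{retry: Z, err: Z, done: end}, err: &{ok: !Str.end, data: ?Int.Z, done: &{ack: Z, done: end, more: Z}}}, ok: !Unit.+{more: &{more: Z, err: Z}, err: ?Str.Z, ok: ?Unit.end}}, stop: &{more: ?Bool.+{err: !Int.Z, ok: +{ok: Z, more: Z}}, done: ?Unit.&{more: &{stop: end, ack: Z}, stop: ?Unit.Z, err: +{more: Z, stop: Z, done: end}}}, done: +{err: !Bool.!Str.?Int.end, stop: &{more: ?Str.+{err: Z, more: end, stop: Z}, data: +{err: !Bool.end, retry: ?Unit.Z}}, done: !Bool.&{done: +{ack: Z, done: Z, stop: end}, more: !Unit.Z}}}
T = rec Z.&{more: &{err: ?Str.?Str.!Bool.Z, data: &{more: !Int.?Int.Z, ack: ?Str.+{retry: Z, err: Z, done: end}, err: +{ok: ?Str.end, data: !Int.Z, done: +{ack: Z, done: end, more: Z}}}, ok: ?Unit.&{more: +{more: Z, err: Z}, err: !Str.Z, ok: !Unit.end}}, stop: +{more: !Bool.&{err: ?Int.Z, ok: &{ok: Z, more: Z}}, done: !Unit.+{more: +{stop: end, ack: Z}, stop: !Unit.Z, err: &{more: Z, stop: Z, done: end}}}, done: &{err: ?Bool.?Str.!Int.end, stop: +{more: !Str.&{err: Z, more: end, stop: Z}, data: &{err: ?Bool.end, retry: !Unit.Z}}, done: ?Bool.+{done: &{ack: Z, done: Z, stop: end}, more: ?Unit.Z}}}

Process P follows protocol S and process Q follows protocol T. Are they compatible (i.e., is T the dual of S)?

YES

rec Z | rec Z  ✓ (μ self-dual)
  +{more,stop,done} | &{more,stop,done}  ✓ label sets agree
    case more:
      +{err,data,ok} | &{err,data,ok}  ✓ label sets agree
        case err:
          !Str | ?Str  ✓
            !Str | ?Str  ✓
              ?Bool | !Bool  ✓
                Z | Z  ✓
        case data:
          +{more,ack,err} | &{more,ack,err}  ✓ label sets agree
            case more:
              ?Int | !Int  ✓
                !Int | ?Int  ✓
                  Z | Z  ✓
            case ack:
              !Str | ?Str  ✓
                &{retry,err,done} | +{retry,err,done}  ✓ label sets agree
                  case retry:
                    Z | Z  ✓
                  case err:
                    Z | Z  ✓
                  case done:
                    end | end  ✓
            case err:
              &{ok,data,done} | +{ok,data,done}  ✓ label sets agree
                case ok:
                  !Str | ?Str  ✓
                    end | end  ✓
                case data:
                  ?Int | !Int  ✓
                    Z | Z  ✓
                case done:
                  &{ack,done,more} | +{ack,done,more}  ✓ label sets agree
                    case ack:
                      Z | Z  ✓
                    case done:
                      end | end  ✓
                    case more:
                      Z | Z  ✓
        case ok:
          !Unit | ?Unit  ✓
            +{more,err,ok} | &{more,err,ok}  ✓ label sets agree
              case more:
                &{more,err} | +{more,err}  ✓ label sets agree
                  case more:
                    Z | Z  ✓
                  case err:
                    Z | Z  ✓
              case err:
                ?Str | !Str  ✓
                  Z | Z  ✓
              case ok:
                ?Unit | !Unit  ✓
                  end | end  ✓
    case stop:
      &{more,done} | +{more,done}  ✓ label sets agree
        case more:
          ?Bool | !Bool  ✓
            +{err,ok} | &{err,ok}  ✓ label sets agree
              case err:
                !Int | ?Int  ✓
                  Z | Z  ✓
              case ok:
                +{ok,more} | &{ok,more}  ✓ label sets agree
                  case ok:
                    Z | Z  ✓
                  case more:
                    Z | Z  ✓
        case done:
          ?Unit | !Unit  ✓
            &{more,stop,err} | +{more,stop,err}  ✓ label sets agree
              case more:
                &{stop,ack} | +{stop,ack}  ✓ label sets agree
                  case stop:
                    end | end  ✓
                  case ack:
                    Z | Z  ✓
              case stop:
                ?Unit | !Unit  ✓
                  Z | Z  ✓
              case err:
                +{more,stop,done} | &{more,stop,done}  ✓ label sets agree
                  case more:
                    Z | Z  ✓
                  case stop:
                    Z | Z  ✓
                  case done:
                    end | end  ✓
    case done:
      +{err,stop,done} | &{err,stop,done}  ✓ label sets agree
        case err:
          !Bool | ?Bool  ✓
            !Str | ?Str  ✓
              ?Int | !Int  ✓
                end | end  ✓
        case stop:
          &{more,data} | +{more,data}  ✓ label sets agree
            case more:
              ?Str | !Str  ✓
                +{err,more,stop} | &{err,more,stop}  ✓ label sets agree
                  case err:
                    Z | Z  ✓
                  case more:
                    end | end  ✓
                  case stop:
                    Z | Z  ✓
            case data:
              +{err,retry} | &{err,retry}  ✓ label sets agree
                case err:
                  !Bool | ?Bool  ✓
                    end | end  ✓
                case retry:
                  ?Unit | !Unit  ✓
                    Z | Z  ✓
        case done:
          !Bool | ?Bool  ✓
            &{done,more} | +{done,more}  ✓ label sets agree
              case done:
                +{ack,done,stop} | &{ack,done,stop}  ✓ label sets agree
                  case ack:
                    Z | Z  ✓
                  case done:
                    Z | Z  ✓
                  case stop:
                    end | end  ✓
              case more:
                !Unit | ?Unit  ✓
                  Z | Z  ✓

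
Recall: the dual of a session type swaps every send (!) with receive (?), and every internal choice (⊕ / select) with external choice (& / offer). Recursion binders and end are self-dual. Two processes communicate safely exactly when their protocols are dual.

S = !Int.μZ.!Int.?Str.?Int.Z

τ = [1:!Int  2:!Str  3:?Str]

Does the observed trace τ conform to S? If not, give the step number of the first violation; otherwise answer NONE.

[1] !Int  ok  now at μZ.…
[2] got !Str, protocol expects !Int  ✗

2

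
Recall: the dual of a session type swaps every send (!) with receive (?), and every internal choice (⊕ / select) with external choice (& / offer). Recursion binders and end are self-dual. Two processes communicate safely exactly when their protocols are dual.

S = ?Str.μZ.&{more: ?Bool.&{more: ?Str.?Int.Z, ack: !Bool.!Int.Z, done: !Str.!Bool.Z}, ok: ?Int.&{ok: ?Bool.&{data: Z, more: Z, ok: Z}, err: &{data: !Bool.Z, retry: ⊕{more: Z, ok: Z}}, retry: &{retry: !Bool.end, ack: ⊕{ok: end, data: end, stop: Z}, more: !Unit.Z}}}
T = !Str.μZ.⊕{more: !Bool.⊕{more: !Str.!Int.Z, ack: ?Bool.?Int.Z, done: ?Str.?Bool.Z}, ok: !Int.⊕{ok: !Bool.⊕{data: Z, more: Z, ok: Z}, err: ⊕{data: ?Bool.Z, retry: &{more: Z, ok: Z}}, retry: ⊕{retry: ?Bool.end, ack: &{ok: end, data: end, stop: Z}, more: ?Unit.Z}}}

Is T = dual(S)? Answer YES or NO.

YES

?Str ‖ !Str  ok
  μZ ‖ μZ  ok (binder kept)
    &{more,ok} ‖ ⊕{more,ok}  ok same labels
      [more]
        ?Bool ‖ !Bool  ok
          &{more,ack,done} ‖ ⊕{more,ack,done}  ok same labels
            [more]
              ?Str ‖ !Str  ok
                ?Int ‖ !Int  ok
                  Z ‖ Z  ok
            [ack]
              !Bool ‖ ?Bool  ok
                !Int ‖ ?Int  ok
                  Z ‖ Z  ok
            [done]
              !Str ‖ ?Str  ok
                !Bool ‖ ?Bool  ok
                  Z ‖ Z  ok
      [ok]
        ?Int ‖ !Int  ok
          &{ok,err,retry} ‖ ⊕{ok,err,retry}  ok same labels
            [ok]
              ?Bool ‖ !Bool  ok
                &{data,more,ok} ‖ ⊕{data,more,ok}  ok same labels
                  [data]
                    Z ‖ Z  ok
                  [more]
                    Z ‖ Z  ok
                  [ok]
                    Z ‖ Z  ok
            [err]
              &{data,retry} ‖ ⊕{data,retry}  ok same labels
                [data]
                  !Bool ‖ ?Bool  ok
                    Z ‖ Z  ok
                [retry]
                  ⊕{more,ok} ‖ &{more,ok}  ok same labels
                    [more]
                      Z ‖ Z  ok
                    [ok]
                      Z ‖ Z  ok
            [retry]
              &{retry,ack,more} ‖ ⊕{retry,ack,more}  ok same labels
                [retry]
                  !Bool ‖ ?Bool  ok
                    end ‖ end  ok
                [ack]
                  ⊕{ok,data,stop} ‖ &{ok,data,stop}  ok same labels
                    [ok]
                      end ‖ end  ok
                    [data]
                      end ‖ end  ok
                    [stop]
                      Z ‖ Z  ok
                [more]
                  !Unit ‖ ?Unit  ok
                    Z ‖ Z  ok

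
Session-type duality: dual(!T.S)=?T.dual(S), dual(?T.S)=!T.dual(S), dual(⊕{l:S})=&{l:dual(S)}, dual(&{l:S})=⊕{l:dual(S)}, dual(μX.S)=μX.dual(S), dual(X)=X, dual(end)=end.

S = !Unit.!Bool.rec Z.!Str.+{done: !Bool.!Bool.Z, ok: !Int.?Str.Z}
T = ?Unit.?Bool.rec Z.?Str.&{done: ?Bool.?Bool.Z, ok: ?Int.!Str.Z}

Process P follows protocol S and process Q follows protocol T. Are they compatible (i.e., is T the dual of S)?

YES

!Unit | ?Unit  ✓
  !Bool | ?Bool  ✓
    rec Z | rec Z  ✓ (binder kept)
      !Str | ?Str  ✓
        +{done,ok} | &{done,ok}  ✓ same labels
          case done:
            !Bool | ?Bool  ✓
              !Bool | ?Bool  ✓
                Z | Z  ✓
          case ok:
            !Int | ?Int  ✓
              ?Str | !Str  ✓
                Z | Z  ✓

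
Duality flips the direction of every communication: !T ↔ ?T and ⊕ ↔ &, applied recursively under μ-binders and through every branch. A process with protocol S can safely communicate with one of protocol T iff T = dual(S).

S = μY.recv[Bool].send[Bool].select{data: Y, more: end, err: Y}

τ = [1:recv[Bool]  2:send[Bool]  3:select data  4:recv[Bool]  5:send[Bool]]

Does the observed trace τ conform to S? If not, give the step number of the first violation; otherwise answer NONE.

NONE

[1] recv[Bool]  ok  now at send[Bool].select{data: μY.…, more: end, err: μY.…}
[2] send[Bool]  ok  now at select{data: μY.…, more: end, err: μY.…}
[3] select data  ok  now at μY.…
[4] recv[Bool]  ok  now at send[Bool].select{data: μY.…, more: end, err: μY.…}
[5] send[Bool]  ok  now at select{data: μY.…, more: end, err: μY.…}
all 5 steps conform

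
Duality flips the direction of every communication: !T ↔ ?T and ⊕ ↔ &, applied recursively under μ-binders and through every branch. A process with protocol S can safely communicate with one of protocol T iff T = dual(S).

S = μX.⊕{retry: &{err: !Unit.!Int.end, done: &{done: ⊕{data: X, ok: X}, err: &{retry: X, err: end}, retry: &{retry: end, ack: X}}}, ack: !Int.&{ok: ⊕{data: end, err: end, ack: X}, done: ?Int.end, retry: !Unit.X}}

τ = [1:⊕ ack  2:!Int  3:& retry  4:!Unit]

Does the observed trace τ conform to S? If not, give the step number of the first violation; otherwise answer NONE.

@1 ⊕ ack  ✓  now at !Int.&{ok: ⊕{data: end, err: end, ack: μX.…}, done: ?Int.end, retry: !Unit.μX.…}
@2 !Int  ✓  now at &{ok: ⊕{data: end, err: end, ack: μX.…}, done: ?Int.end, retry: !Unit.μX.…}
@3 & retry  ✓  now at !Unit.μX.…
@4 !Unit  ✓  now at μX.…
all 4 steps conform

NONE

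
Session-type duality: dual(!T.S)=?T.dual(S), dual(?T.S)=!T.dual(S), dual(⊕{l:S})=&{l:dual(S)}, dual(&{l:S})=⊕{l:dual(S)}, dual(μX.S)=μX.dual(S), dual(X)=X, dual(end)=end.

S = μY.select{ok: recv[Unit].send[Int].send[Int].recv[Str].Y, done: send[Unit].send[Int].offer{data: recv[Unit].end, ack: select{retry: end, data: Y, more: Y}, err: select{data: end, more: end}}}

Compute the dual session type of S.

μY = μY  (binder kept)
  select{ok,done} = offer{ok,done}  (select→offer)
    • ok:
      recv[Unit] = send[Unit]
        send[Int] = recv[Int]
          send[Int] = recv[Int]
            recv[Str] = send[Str]
              Y ↦ Y
    • done:
      send[Unit] = recv[Unit]
        send[Int] = recv[Int]
          offer{data,ack,err} = select{data,ack,err}  (offer→select)
            • data:
              recv[Unit] = send[Unit]
                end ↦ end
            • ack:
              select{retry,data,more} = offer{retry,data,more}  (select→offer)
                • retry:
                  end ↦ end
                • data:
                  Y ↦ Y
                • more:
                  Y ↦ Y
            • err:
              select{data,more} = offer{data,more}  (select→offer)
                • data:
                  end ↦ end
                • more:
                  end ↦ end

μY.offer{ok: send[Unit].recv[Int].recv[Int].send[Str].Y, done: recv[Unit].recv[Int].select{data: send[Unit].end, ack: offer{retry: end, data: Y, more: Y}, err: offer{data: end, more: end}}}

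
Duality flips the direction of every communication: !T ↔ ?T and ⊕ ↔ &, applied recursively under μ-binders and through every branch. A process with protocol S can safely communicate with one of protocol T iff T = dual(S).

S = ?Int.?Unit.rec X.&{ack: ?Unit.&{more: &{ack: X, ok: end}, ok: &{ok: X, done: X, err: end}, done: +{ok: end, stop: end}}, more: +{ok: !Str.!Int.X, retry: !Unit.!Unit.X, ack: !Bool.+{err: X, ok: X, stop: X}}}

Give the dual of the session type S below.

!Int.!Unit.rec X.+{ack: !Unit.+{more: +{ack: X, ok: end}, ok: +{ok: X, done: X, err: end}, done: &{ok: end, stop: end}}, more: &{ok: ?Str.?Int.X, retry: ?Unit.?Unit.X, ack: ?Bool.&{err: X, ok: X, stop: X}}}

?Int = !Int
  ?Unit = !Unit
    rec X = rec X  (rec unchanged)
      &{ack,more} = +{ack,more}  (&→⊕)
        [ack]
          ?Unit = !Unit
            &{more,ok,done} = +{more,ok,done}  (&→⊕)
              [more]
                &{ack,ok} = +{ack,ok}  (&→⊕)
                  [ack]
                    dual(X) = X
                  [ok]
                    dual(end) = end
              [ok]
                &{ok,done,err} = +{ok,done,err}  (&→⊕)
                  [ok]
                    dual(X) = X
                  [done]
                    dual(X) = X
                  [err]
                    dual(end) = end
              [done]
                +{ok,stop} = &{ok,stop}  (⊕→&)
                  [ok]
                    dual(end) = end
                  [stop]
                    dual(end) = end
        [more]
          +{ok,retry,ack} = &{ok,retry,ack}  (⊕→&)
            [ok]
              !Str = ?Str
                !Int = ?Int
                  dual(X) = X
            [retry]
              !Unit = ?Unit
                !Unit = ?Unit
                  dual(X) = X
            [ack]
              !Bool = ?Bool
                +{err,ok,stop} = &{err,ok,stop}  (⊕→&)
                  [err]
                    dual(X) = X
                  [ok]
                    dual(X) = X
                  [stop]
                    dual(X) = X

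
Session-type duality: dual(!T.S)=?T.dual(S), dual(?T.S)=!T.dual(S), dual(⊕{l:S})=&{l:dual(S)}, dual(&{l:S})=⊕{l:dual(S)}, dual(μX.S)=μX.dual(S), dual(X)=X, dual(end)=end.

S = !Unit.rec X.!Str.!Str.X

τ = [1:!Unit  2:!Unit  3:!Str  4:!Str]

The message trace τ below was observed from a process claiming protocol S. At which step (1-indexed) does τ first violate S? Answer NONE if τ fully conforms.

step 1: !Unit  ok  cont: rec X.…
step 2: got !Unit, protocol expects !Str  ✗

2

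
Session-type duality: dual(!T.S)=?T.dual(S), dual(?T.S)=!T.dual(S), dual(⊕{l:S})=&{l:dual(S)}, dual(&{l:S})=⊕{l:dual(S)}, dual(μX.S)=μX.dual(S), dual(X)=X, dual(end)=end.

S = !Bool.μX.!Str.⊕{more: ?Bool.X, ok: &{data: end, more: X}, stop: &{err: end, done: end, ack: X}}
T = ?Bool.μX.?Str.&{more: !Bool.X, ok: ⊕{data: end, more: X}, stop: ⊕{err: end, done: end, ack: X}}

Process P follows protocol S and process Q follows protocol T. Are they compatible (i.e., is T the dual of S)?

!Bool vs ?Bool  ✓
  μX vs μX  ✓ (binder kept)
    !Str vs ?Str  ✓
      ⊕{more,ok,stop} vs &{more,ok,stop}  ✓ same labels
        case more:
          ?Bool vs !Bool  ✓
            X vs X  ✓
        case ok:
          &{data,more} vs ⊕{data,more}  ✓ same labels
            case data:
              end vs end  ✓
            case more:
              X vs X  ✓
        case stop:
          &{err,done,ack} vs ⊕{err,done,ack}  ✓ same labels
            case err:
              end vs end  ✓
            case done:
              end vs end  ✓
            case ack:
              X vs X  ✓

YES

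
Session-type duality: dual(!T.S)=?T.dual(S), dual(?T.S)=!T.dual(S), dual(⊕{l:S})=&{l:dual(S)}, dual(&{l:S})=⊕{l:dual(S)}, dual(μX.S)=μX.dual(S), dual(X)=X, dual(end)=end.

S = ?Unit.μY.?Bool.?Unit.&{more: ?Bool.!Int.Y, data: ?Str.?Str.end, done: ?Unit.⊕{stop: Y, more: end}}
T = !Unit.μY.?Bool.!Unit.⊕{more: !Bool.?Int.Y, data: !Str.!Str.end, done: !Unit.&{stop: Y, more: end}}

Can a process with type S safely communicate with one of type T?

?Unit | !Unit  match
  μY | μY  match (μ self-dual)
    ?Bool | ?Bool  ✗ same direction on both sides — not dual

NO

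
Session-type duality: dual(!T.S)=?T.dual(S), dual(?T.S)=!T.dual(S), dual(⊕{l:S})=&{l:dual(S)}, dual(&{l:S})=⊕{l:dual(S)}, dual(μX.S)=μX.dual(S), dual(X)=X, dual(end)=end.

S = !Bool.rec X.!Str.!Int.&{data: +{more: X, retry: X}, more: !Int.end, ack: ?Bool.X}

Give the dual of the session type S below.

!Bool → ?Bool
  rec X → rec X  (rec unchanged)
    !Str → ?Str
      !Int → ?Int
        &{data,more,ack} → +{data,more,ack}  (offer→select)
          [data]
            +{more,retry} → &{more,retry}  (internal→external)
              [more]
                dual(X) = X
              [retry]
                dual(X) = X
          [more]
            !Int → ?Int
              dual(end) = end
          [ack]
            ?Bool → !Bool
              dual(X) = X

?Bool.rec X.?Str.?Int.+{data: &{more: X, retry: X}, more: ?Int.end, ack: !Bool.X}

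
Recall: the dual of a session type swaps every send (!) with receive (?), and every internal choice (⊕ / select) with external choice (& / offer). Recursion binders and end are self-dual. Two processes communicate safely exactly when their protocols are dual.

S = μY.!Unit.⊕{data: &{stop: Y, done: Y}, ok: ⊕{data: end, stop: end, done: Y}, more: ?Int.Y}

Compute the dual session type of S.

μY = μY  (μ self-dual)
  !Unit = ?Unit
    ⊕{data,ok,more} = &{data,ok,more}  (⊕→&)
      [data]
        &{stop,done} = ⊕{stop,done}  (external→internal)
          [stop]
            Y self-dual
          [done]
            Y self-dual
      [ok]
        ⊕{data,stop,done} = &{data,stop,done}  (⊕→&)
          [data]
            end self-dual
          [stop]
            end self-dual
          [done]
            Y self-dual
      [more]
        ?Int = !Int
          Y self-dual

μY.?Unit.&{data: ⊕{stop: Y, done: Y}, ok: &{data: end, stop: end, done: Y}, more: !Int.Y}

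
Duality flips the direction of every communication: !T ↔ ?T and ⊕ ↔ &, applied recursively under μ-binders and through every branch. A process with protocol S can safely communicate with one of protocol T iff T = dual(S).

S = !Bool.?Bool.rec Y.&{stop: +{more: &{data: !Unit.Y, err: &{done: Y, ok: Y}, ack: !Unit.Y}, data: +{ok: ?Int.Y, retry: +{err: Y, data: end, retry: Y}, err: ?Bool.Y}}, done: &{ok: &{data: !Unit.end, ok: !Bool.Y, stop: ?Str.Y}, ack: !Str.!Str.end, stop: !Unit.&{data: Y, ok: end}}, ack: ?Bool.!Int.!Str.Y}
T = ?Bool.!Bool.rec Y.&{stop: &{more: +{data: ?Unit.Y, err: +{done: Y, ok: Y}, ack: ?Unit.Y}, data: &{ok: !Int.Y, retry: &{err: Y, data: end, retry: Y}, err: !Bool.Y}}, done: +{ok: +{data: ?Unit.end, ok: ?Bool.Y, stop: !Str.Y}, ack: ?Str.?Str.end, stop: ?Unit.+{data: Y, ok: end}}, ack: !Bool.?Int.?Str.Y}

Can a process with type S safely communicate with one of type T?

!Bool | ?Bool  match
  ?Bool | !Bool  match
    rec Y | rec Y  match (μ self-dual)
      &{stop,done,ack} | &{stop,done,ack}  ✗ choice polarity not flipped — not dual

NO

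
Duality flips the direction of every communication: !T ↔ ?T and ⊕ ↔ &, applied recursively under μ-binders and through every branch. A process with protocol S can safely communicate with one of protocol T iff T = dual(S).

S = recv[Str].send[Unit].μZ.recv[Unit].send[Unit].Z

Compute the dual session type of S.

recv[Str] ↦ send[Str]
  send[Unit] ↦ recv[Unit]
    μZ ↦ μZ  (rec unchanged)
      recv[Unit] ↦ send[Unit]
        send[Unit] ↦ recv[Unit]
          Z self-dual

send[Str].recv[Unit].μZ.send[Unit].recv[Unit].Z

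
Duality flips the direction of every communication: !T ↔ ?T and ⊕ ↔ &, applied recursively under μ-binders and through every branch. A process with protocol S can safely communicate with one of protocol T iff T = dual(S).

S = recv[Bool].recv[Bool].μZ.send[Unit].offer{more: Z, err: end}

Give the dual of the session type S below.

recv[Bool] = send[Bool]
  recv[Bool] = send[Bool]
    μZ = μZ  (rec unchanged)
      send[Unit] = recv[Unit]
        offer{more,err} = select{more,err}  (offer→select)
          case more:
            Z self-dual
          case err:
            end self-dual

send[Bool].send[Bool].μZ.recv[Unit].select{more: Z, err: end}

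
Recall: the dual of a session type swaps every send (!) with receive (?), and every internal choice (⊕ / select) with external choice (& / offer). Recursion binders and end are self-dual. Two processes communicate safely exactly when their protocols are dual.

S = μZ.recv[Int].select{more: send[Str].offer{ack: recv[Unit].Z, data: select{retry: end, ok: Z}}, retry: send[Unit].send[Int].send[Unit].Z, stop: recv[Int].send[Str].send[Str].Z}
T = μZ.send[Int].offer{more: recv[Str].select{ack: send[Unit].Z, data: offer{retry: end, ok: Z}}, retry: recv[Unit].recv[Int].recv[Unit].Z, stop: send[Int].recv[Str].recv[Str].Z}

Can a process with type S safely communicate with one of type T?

YES

μZ vs μZ  match (μ self-dual)
  recv[Int] vs send[Int]  match
    select{more,retry,stop} vs offer{more,retry,stop}  match label sets agree
      • more:
        send[Str] vs recv[Str]  match
          offer{ack,data} vs select{ack,data}  match label sets agree
            • ack:
              recv[Unit] vs send[Unit]  match
                Z vs Z  match
            • data:
              select{retry,ok} vs offer{retry,ok}  match label sets agree
                • retry:
                  end vs end  match
                • ok:
                  Z vs Z  match
      • retry:
        send[Unit] vs recv[Unit]  match
          send[Int] vs recv[Int]  match
            send[Unit] vs recv[Unit]  match
              Z vs Z  match
      • stop:
        recv[Int] vs send[Int]  match
          send[Str] vs recv[Str]  match
            send[Str] vs recv[Str]  match
              Z vs Z  match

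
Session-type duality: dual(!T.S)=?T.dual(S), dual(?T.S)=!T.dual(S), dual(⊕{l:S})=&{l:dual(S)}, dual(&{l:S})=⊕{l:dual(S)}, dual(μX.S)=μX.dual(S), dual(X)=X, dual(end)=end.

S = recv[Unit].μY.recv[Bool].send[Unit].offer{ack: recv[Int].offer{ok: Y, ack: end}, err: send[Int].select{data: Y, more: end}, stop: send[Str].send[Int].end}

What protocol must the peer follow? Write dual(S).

recv[Unit] → send[Unit]
  μY → μY  (μ self-dual)
    recv[Bool] → send[Bool]
      send[Unit] → recv[Unit]
        offer{ack,err,stop} → select{ack,err,stop}  (offer→select)
          [ack]
            recv[Int] → send[Int]
              offer{ok,ack} → select{ok,ack}  (offer→select)
                [ok]
                  Y self-dual
                [ack]
                  end self-dual
          [err]
            send[Int] → recv[Int]
              select{data,more} → offer{data,more}  (select→offer)
                [data]
                  Y self-dual
                [more]
                  end self-dual
          [stop]
            send[Str] → recv[Str]
              send[Int] → recv[Int]
                end self-dual

send[Unit].μY.send[Bool].recv[Unit].select{ack: send[Int].select{ok: Y, ack: end}, err: recv[Int].offer{data: Y, more: end}, stop: recv[Str].recv[Int].end}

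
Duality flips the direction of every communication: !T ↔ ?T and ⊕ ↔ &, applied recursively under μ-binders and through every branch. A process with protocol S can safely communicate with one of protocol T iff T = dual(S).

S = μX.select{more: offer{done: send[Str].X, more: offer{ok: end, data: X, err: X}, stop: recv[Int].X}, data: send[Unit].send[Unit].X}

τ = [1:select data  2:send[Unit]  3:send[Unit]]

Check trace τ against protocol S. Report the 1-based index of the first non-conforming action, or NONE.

NONE

@1 select data  ✓  residual = send[Unit].send[Unit].μX.…
@2 send[Unit]  ✓  residual = send[Unit].μX.…
@3 send[Unit]  ✓  residual = μX.…
all 3 steps conform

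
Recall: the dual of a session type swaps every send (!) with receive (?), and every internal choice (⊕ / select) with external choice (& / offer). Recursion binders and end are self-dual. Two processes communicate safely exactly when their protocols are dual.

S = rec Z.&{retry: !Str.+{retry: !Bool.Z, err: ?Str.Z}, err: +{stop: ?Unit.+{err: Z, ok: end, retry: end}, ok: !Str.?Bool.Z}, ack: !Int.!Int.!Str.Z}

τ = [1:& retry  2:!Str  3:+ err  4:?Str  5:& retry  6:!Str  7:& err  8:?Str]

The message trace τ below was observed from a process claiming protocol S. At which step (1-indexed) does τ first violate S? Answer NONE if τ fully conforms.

@1 & retry  ok  cont: !Str.+{retry: !Bool.rec Z.…, err: ?Str.rec Z.…}
@2 !Str  ok  cont: +{retry: !Bool.rec Z.…, err: ?Str.rec Z.…}
@3 + err  ok  cont: ?Str.rec Z.…
@4 ?Str  ok  cont: rec Z.…
@5 & retry  ok  cont: !Str.+{retry: !Bool.rec Z.…, err: ?Str.rec Z.…}
@6 !Str  ok  cont: +{retry: !Bool.rec Z.…, err: ?Str.rec Z.…}
@7 got & err, protocol expects + retry or + err  ✗

7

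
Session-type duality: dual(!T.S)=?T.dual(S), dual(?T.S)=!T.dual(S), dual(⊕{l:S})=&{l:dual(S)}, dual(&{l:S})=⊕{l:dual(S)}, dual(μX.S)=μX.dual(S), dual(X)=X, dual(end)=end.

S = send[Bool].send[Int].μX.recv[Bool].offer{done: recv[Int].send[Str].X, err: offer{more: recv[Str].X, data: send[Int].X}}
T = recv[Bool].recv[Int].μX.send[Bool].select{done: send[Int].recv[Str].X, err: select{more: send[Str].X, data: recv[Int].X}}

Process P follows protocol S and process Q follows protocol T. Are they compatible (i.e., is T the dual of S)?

YES

send[Bool] vs recv[Bool]  ✓
  send[Int] vs recv[Int]  ✓
    μX vs μX  ✓ (binder kept)
      recv[Bool] vs send[Bool]  ✓
        offer{done,err} vs select{done,err}  ✓ label sets agree
          case done:
            recv[Int] vs send[Int]  ✓
              send[Str] vs recv[Str]  ✓
                X vs X  ✓
          case err:
            offer{more,data} vs select{more,data}  ✓ label sets agree
              case more:
                recv[Str] vs send[Str]  ✓
                  X vs X  ✓
              case data:
                send[Int] vs recv[Int]  ✓
                  X vs X  ✓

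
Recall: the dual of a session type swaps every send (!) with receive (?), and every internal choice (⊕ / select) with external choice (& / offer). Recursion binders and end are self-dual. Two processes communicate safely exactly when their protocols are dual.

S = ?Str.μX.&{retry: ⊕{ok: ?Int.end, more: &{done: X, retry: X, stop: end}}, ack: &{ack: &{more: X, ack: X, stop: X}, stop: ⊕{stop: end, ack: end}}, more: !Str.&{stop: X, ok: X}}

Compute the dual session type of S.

!Str.μX.⊕{retry: &{ok: !Int.end, more: ⊕{done: X, retry: X, stop: end}}, ack: ⊕{ack: ⊕{more: X, ack: X, stop: X}, stop: &{stop: end, ack: end}}, more: ?Str.⊕{stop: X, ok: X}}

?Str ↦ !Str
  μX ↦ μX  (μ self-dual)
    &{retry,ack,more} ↦ ⊕{retry,ack,more}  (offer→select)
      [retry]
        ⊕{ok,more} ↦ &{ok,more}  (⊕→&)
          [ok]
            ?Int ↦ !Int
              end ↦ end
          [more]
            &{done,retry,stop} ↦ ⊕{done,retry,stop}  (offer→select)
              [done]
                X ↦ X
              [retry]
                X ↦ X
              [stop]
                end ↦ end
      [ack]
        &{ack,stop} ↦ ⊕{ack,stop}  (offer→select)
          [ack]
            &{more,ack,stop} ↦ ⊕{more,ack,stop}  (offer→select)
              [more]
                X ↦ X
              [ack]
                X ↦ X
              [stop]
                X ↦ X
          [stop]
            ⊕{stop,ack} ↦ &{stop,ack}  (⊕→&)
              [stop]
                end ↦ end
              [ack]
                end ↦ end
      [more]
        !Str ↦ ?Str
          &{stop,ok} ↦ ⊕{stop,ok}  (offer→select)
            [stop]
              X ↦ X
            [ok]
              X ↦ X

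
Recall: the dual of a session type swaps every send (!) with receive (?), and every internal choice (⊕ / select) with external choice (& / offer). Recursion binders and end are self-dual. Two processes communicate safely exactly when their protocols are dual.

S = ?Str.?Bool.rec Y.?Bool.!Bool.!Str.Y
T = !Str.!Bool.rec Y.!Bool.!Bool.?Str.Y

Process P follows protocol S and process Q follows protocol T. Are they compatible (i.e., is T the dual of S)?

?Str vs !Str  ✓
  ?Bool vs !Bool  ✓
    rec Y vs rec Y  ✓ (μ self-dual)
      ?Bool vs !Bool  ✓
        !Bool vs !Bool  ✗ same direction on both sides — not dual

NO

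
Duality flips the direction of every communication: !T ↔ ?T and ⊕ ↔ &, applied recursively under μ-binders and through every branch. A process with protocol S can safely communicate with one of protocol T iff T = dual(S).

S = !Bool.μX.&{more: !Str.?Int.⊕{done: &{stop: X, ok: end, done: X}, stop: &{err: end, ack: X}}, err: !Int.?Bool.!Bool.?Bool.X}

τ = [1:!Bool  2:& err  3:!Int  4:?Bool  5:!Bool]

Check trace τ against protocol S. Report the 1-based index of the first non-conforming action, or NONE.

NONE

[1] !Bool  match  state: μX.…
[2] & err  match  state: !Int.?Bool.!Bool.?Bool.μX.…
[3] !Int  match  state: ?Bool.!Bool.?Bool.μX.…
[4] ?Bool  match  state: !Bool.?Bool.μX.…
[5] !Bool  match  state: ?Bool.μX.…
trace exhausted — no violation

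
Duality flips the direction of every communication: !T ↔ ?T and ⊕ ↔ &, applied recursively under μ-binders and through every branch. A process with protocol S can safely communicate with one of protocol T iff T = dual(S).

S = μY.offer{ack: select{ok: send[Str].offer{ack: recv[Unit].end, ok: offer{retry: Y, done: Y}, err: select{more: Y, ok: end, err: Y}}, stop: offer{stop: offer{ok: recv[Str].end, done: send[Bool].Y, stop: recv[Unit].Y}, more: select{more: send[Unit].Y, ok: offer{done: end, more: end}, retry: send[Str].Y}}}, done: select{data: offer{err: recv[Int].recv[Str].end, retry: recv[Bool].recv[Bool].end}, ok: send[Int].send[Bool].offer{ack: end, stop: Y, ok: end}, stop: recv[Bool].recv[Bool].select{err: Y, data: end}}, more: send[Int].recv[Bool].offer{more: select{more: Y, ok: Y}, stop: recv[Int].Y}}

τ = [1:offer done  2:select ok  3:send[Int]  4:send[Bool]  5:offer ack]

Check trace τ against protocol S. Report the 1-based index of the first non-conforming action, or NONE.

[1] offer done  ✓  state: select{data: offer{err: recv[Int].recv[Str].end, retry: recv[Bool].recv[Bool].end}, ok: send[Int].send[Bool].offer{ack: end, stop: μY.…, ok: end}, stop: recv[Bool].recv[Bool].select{err: μY.…, data: end}}
[2] select ok  ✓  state: send[Int].send[Bool].offer{ack: end, stop: μY.…, ok: end}
[3] send[Int]  ✓  state: send[Bool].offer{ack: end, stop: μY.…, ok: end}
[4] send[Bool]  ✓  state: offer{ack: end, stop: μY.…, ok: end}
[5] offer ack  ✓  state: end
τ conforms to S (length 5)

NONE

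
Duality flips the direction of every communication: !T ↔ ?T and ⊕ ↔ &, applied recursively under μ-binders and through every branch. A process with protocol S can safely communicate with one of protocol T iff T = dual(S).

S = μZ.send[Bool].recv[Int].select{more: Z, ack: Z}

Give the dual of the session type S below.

μZ.recv[Bool].send[Int].offer{more: Z, ack: Z}

μZ = μZ  (μ self-dual)
  send[Bool] = recv[Bool]
    recv[Int] = send[Int]
      select{more,ack} = offer{more,ack}  (internal→external)
        case more:
          Z self-dual
        case ack:
          Z self-dual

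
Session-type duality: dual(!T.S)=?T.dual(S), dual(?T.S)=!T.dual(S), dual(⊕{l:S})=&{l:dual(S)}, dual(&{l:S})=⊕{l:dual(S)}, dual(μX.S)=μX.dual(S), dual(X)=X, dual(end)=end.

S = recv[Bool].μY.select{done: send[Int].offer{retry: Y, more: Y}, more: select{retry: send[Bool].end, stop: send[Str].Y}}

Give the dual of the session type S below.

recv[Bool] ↦ send[Bool]
  μY ↦ μY  (μ self-dual)
    select{done,more} ↦ offer{done,more}  (⊕→&)
      [done]
        send[Int] ↦ recv[Int]
          offer{retry,more} ↦ select{retry,more}  (offer→select)
            [retry]
              Y self-dual
            [more]
              Y self-dual
      [more]
        select{retry,stop} ↦ offer{retry,stop}  (⊕→&)
          [retry]
            send[Bool] ↦ recv[Bool]
              end self-dual
          [stop]
            send[Str] ↦ recv[Str]
              Y self-dual

send[Bool].μY.offer{done: recv[Int].select{retry: Y, more: Y}, more: offer{retry: recv[Bool].end, stop: recv[Str].Y}}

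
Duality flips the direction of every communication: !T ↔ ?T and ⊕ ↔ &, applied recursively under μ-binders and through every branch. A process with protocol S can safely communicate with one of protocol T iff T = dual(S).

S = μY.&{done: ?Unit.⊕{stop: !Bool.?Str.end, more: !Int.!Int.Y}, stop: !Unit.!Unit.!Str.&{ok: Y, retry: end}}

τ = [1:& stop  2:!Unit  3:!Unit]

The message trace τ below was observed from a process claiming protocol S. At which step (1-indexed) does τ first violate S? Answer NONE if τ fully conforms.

NONE

[1] & stop  match  residual = !Unit.!Unit.!Str.&{ok: μY.…, retry: end}
[2] !Unit  match  residual = !Unit.!Str.&{ok: μY.…, retry: end}
[3] !Unit  match  residual = !Str.&{ok: μY.…, retry: end}
all 3 steps conform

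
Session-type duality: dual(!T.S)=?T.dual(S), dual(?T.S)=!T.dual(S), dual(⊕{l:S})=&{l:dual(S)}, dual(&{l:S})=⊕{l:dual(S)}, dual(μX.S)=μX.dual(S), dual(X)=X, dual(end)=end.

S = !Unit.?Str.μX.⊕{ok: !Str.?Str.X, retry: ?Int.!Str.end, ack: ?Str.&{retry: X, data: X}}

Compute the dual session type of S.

?Unit.!Str.μX.&{ok: ?Str.!Str.X, retry: !Int.?Str.end, ack: !Str.⊕{retry: X, data: X}}

!Unit ↦ ?Unit
  ?Str ↦ !Str
    μX ↦ μX  (μ self-dual)
      ⊕{ok,retry,ack} ↦ &{ok,retry,ack}  (⊕→&)
        • ok:
          !Str ↦ ?Str
            ?Str ↦ !Str
              X self-dual
        • retry:
          ?Int ↦ !Int
            !Str ↦ ?Str
              end self-dual
        • ack:
          ?Str ↦ !Str
            &{retry,data} ↦ ⊕{retry,data}  (external→internal)
              • retry:
                X self-dual
              • data:
                X self-dual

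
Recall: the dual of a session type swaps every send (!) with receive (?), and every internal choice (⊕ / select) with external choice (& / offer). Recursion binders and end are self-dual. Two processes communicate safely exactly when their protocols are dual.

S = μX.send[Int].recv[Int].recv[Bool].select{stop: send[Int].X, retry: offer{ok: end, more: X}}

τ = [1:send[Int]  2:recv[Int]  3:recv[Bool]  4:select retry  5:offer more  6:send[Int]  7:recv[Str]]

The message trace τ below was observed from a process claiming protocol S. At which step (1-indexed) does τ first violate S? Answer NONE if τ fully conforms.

[1] send[Int]  match  cont: recv[Int].recv[Bool].select{stop: send[Int].μX.…, retry: offer{ok: end, more: μX.…}}
[2] recv[Int]  match  cont: recv[Bool].select{stop: send[Int].μX.…, retry: offer{ok: end, more: μX.…}}
[3] recv[Bool]  match  cont: select{stop: send[Int].μX.…, retry: offer{ok: end, more: μX.…}}
[4] select retry  match  cont: offer{ok: end, more: μX.…}
[5] offer more  match  cont: μX.…
[6] send[Int]  match  cont: recv[Int].recv[Bool].select{stop: send[Int].μX.…, retry: offer{ok: end, more: μX.…}}
[7] got recv[Str], protocol expects recv[Int]  ✗

7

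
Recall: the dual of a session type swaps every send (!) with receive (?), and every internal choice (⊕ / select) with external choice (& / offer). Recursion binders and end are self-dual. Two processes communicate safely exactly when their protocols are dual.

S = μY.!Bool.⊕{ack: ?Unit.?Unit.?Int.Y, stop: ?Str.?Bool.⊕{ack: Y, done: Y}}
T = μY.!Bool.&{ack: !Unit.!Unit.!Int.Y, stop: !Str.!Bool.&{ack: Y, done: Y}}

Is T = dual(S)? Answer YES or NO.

μY | μY  ok (μ self-dual)
  !Bool | !Bool  ✗ same direction on both sides — not dual

NO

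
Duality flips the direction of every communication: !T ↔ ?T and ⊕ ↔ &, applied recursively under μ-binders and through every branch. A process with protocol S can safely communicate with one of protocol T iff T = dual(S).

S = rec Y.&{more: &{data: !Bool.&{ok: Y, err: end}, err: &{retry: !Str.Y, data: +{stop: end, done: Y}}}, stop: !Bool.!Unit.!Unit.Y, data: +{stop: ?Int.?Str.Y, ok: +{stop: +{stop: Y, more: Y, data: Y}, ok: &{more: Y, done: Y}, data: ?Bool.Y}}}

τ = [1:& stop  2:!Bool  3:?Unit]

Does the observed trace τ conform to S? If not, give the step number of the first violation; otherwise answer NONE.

step 1: & stop  match  now at !Bool.!Unit.!Unit.rec Y.…
step 2: !Bool  match  now at !Unit.!Unit.rec Y.…
step 3: got ?Unit, protocol expects !Unit  ✗

3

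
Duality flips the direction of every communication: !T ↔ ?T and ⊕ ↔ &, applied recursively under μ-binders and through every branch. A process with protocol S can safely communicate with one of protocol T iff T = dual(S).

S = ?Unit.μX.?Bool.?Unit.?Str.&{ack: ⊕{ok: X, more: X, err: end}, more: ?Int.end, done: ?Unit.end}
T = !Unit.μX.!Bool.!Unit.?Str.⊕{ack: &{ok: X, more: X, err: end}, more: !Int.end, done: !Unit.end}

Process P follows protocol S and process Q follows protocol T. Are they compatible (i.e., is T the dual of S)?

?Unit ‖ !Unit  ✓
  μX ‖ μX  ✓ (rec unchanged)
    ?Bool ‖ !Bool  ✓
      ?Unit ‖ !Unit  ✓
        ?Str ‖ ?Str  ✗ same direction on both sides — not dual

NO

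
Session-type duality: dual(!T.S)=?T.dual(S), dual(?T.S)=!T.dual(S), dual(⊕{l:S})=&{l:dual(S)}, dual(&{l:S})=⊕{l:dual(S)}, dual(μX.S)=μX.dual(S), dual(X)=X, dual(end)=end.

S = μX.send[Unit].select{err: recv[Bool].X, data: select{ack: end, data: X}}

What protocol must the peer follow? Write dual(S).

μX ↦ μX  (rec unchanged)
  send[Unit] ↦ recv[Unit]
    select{err,data} ↦ offer{err,data}  (select→offer)
      [err]
        recv[Bool] ↦ send[Bool]
          dual(X) = X
      [data]
        select{ack,data} ↦ offer{ack,data}  (select→offer)
          [ack]
            dual(end) = end
          [data]
            dual(X) = X

μX.recv[Unit].offer{err: send[Bool].X, data: offer{ack: end, data: X}}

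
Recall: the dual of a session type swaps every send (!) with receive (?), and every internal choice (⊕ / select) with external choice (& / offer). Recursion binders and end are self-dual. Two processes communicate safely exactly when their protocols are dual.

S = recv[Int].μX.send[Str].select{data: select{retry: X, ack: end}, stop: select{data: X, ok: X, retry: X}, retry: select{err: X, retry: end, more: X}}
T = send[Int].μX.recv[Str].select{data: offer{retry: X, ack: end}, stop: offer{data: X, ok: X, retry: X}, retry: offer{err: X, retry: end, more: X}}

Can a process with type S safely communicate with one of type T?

NO

recv[Int] | send[Int]  ✓
  μX | μX  ✓ (μ self-dual)
    send[Str] | recv[Str]  ✓
      select{data,stop,retry} | select{data,stop,retry}  ✗ choice polarity not flipped — not dual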